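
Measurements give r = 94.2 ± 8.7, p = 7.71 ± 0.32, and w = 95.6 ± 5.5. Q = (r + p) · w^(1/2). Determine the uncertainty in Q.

Let u = r + p = 102. δu = √(δr² + δp²) = √(75.7 + 0.102) = 8.71, so δu/u = 0.0854.
Q is then a monomial in u, w:
δQ/Q = √((δu/u)² + (½·δw/w)²) = √(0.00730 + 0.000827) = 0.0901
Q = 996, so δQ = 0.0901 × 996 = 89.8.

89.8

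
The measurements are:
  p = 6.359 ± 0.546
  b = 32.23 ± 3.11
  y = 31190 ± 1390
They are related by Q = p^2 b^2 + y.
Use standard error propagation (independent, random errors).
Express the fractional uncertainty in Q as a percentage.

Let w = p^2·b^2 = 42000. δw/w = √((2·δp/p)² + (2·δb/b)²) = √(0.0295 + 0.0372) = 0.258, so δw = 10900.
Q = w + y: δQ = √(δw² + δy²) = √(1.18e+08 + 1.93e+06) = 10900
Q = 73190, so δQ/Q = 10900/73190 = 0.149.

14.9%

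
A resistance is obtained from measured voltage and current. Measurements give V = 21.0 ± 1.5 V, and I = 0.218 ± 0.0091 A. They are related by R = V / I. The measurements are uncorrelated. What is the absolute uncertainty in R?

7.97 Ω

R is a product of powers, so relative uncertainties combine in quadrature:
  (1·δV/V)² = (1×0.0714)² = 0.00510;  (-1·δI/I)² = (-1×0.0417)² = 0.00174
δR/R = √(0.00684) = 0.0827
R = 96.3 Ω, so δR = 0.0827 × 96.3 = 7.97 Ω.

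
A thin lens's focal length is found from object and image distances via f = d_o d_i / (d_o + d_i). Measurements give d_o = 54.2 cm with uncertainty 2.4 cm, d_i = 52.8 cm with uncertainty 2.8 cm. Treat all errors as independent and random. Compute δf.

∂f/∂d_o = (d_i/(d_o+d_i))² = 0.244;  ∂f/∂d_i = (d_o/(d_o+d_i))² = 0.257
δf = √((∂f/∂d_o · δd_o)² + (∂f/∂d_i · δd_i)²) = √(0.342 + 0.516) = 0.926 cm

0.926 cm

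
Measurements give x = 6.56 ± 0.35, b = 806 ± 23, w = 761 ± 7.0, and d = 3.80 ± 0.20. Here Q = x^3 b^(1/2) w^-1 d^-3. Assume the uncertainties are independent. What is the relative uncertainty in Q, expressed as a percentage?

Each factor contributes (exponent × relative error)² to (δQ/Q)²:
  (3·δx/x)² = (3×0.0534)² = 0.0256;  (½·δb/b)² = (0.5×0.0285)² = 0.000204;  (-1·δw/w)² = (-1×0.00920)² = 8.46e-05;  (-3·δd/d)² = (-3×0.0526)² = 0.0249
δQ/Q = √(0.0508) = 0.225

22.5%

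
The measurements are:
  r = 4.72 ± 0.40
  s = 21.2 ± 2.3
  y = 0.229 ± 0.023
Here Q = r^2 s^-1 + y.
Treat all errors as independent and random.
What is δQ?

Let p = r^2·s^-1 = 1.05. δp/p = √((2·δr/r)² + (-1·δs/s)²) = √(0.0287 + 0.0118) = 0.201, so δp = 0.211.
Q = p + y: δQ = √(δp² + δy²) = √(0.0447 + 0.000529) = 0.213

0.213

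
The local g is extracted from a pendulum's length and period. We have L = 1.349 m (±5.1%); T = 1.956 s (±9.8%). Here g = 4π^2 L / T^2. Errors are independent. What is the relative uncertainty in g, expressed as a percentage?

20.3%

Since g is a product/quotient, work with relative uncertainties:
  (1·δL/L)² = (1×0.0510)² = 0.00260;  (-2·δT/T)² = (-2×0.0980)² = 0.0384
δg/g = √(0.0410) = 0.203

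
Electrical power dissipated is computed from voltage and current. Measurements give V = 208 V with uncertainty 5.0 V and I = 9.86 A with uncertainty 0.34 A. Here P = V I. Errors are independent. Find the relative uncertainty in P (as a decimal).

0.0420

For a monomial P ∝ V, I, fractional errors add in quadrature:
  (1·δV/V)² = (1×0.0240)² = 0.000578;  (1·δI/I)² = (1×0.0345)² = 0.00119
δP/P = √(0.00177) = 0.0420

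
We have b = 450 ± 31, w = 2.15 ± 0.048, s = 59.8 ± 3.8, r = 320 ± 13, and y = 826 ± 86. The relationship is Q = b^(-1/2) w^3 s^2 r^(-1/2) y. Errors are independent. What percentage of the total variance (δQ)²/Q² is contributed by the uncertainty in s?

48.8%

(δQ/Q)² = (−½·δb/b)² + (3·δw/w)² + (2·δs/s)² + (−½·δr/r)² + (1·δy/y)²
  b term: (-0.5×0.0689)² = 0.00119
  w term: (3×0.0223)² = 0.00449
  s term: (2×0.0635)² = 0.0162
  r term: (-0.5×0.0406)² = 0.000413
  y term: (1×0.104)² = 0.0108
Total = 0.0331. Share from s = 0.0162/0.0331 = 0.488.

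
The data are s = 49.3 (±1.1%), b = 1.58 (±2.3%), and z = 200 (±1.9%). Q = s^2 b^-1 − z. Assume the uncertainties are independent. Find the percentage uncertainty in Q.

Let p = s^2·b^-1 = 1540. δp/p = √((2·δs/s)² + (-1·δb/b)²) = √(0.000484 + 0.000529) = 0.0318, so δp = 49.0.
Q = p − z: δQ = √(δp² + δz²) = √(2400 + 14.4) = 49.1
Q = 1340, so δQ/Q = 49.1/1340 = 0.0367.

3.67%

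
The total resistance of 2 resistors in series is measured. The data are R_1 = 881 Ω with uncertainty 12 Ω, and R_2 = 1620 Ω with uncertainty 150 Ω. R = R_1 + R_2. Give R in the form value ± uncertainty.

Each term contributes (cᵢ δxᵢ)² to (δR)²:
  (δR_1)² = 144;  (δR_2)² = 22500
δR = √(22600) = 150 Ω
R = 2500 Ω.

2500 ± 150 Ω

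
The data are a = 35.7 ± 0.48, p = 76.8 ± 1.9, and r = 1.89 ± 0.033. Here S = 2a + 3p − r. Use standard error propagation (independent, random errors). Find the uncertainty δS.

Absolute uncertainties add in quadrature for a linear combination:
  (2·δa)² = 0.922;  (3·δp)² = 32.5;  (δr)² = 0.00109
δS = √(33.4) = 5.78

5.78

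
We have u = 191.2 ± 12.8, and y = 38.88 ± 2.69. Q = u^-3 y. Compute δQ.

Each factor contributes (exponent × relative error)² to (δQ/Q)²:
  (-3·δu/u)² = (-3×0.0669)² = 0.0403;  (1·δy/y)² = (1×0.0692)² = 0.00479
δQ/Q = √(0.0451) = 0.212
Q = 5.562e-06, so δQ = 0.212 × 5.562e-06 = 1.18e-06.

1.18e-06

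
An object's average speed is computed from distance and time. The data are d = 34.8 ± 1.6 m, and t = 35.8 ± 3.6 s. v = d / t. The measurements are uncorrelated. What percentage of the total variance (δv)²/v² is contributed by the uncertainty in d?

17.3%

(δv/v)² = (1·δd/d)² + (-1·δt/t)²
  d term: (1×0.0460)² = 0.00211
  t term: (-1×0.101)² = 0.0101
Total = 0.0122. Share from d = 0.00211/0.0122 = 0.173.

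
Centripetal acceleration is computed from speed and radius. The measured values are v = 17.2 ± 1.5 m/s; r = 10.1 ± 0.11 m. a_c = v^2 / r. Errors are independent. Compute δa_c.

Each factor contributes (exponent × relative error)² to (δa_c/a_c)²:
  (2·δv/v)² = (2×0.0872)² = 0.0304;  (-1·δr/r)² = (-1×0.0109)² = 0.000119
δa_c/a_c = √(0.0305) = 0.175
a_c = 29.3 m/s^2, so δa_c = 0.175 × 29.3 = 5.12 m/s^2.

5.12 m/s^2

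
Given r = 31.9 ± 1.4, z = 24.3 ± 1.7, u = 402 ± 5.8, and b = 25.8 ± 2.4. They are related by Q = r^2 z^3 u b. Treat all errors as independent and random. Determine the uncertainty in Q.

3.73e+10

Relative error in a monomial: (δQ/Q)² = Σ (nᵢ · δxᵢ/xᵢ)².
  (2·δr/r)² = (2×0.0439)² = 0.00770;  (3·δz/z)² = (3×0.0700)² = 0.0440;  (1·δu/u)² = (1×0.0144)² = 0.000208;  (1·δb/b)² = (1×0.0930)² = 0.00865
δQ/Q = √(0.0606) = 0.246
Q = 1.51e+11, so δQ = 0.246 × 1.51e+11 = 3.73e+10.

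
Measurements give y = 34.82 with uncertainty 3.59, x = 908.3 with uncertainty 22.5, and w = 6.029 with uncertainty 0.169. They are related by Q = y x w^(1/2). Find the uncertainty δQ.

Products/powers → add relative errors in quadrature, weighted by exponent:
  (1·δy/y)² = (1×0.103)² = 0.0106;  (1·δx/x)² = (1×0.0248)² = 0.000614;  (½·δw/w)² = (0.5×0.0280)² = 0.000196
δQ/Q = √(0.0114) = 0.107
Q = 77660, so δQ = 0.107 × 77660 = 8310.

8310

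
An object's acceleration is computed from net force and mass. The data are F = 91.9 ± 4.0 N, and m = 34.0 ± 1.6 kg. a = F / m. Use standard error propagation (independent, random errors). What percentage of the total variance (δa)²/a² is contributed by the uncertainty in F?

46.1%

(δa/a)² = (1·δF/F)² + (-1·δm/m)²
  F term: (1×0.0435)² = 0.00189
  m term: (-1×0.0471)² = 0.00221
Total = 0.00411. Share from F = 0.00189/0.00411 = 0.461.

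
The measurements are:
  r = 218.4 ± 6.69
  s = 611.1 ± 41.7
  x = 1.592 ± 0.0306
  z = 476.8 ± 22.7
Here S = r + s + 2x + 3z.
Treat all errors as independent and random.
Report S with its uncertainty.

2263 ± 80.1

Each term contributes (cᵢ δxᵢ)² to (δS)²:
  (δr)² = 44.8;  (δs)² = 1740;  (2·δx)² = 0.00375;  (3·δz)² = 4640
δS = √(6420) = 80.1
S = 2263.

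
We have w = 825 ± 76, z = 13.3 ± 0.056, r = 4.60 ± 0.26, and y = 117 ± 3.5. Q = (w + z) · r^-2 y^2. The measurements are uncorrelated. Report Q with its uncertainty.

Let u = w + z = 838. δu = √(δw² + δz²) = √(5780 + 0.00314) = 76.0, so δu/u = 0.0907.
Q is then a monomial in u, r, y:
δQ/Q = √((δu/u)² + (-2·δr/r)² + (2·δy/y)²) = √(0.00822 + 0.0128 + 0.00358) = 0.157
Q = 5.42e+05, so δQ = 0.157 × 5.42e+05 = 85000.

(5.42 ± 0.850) × 10^5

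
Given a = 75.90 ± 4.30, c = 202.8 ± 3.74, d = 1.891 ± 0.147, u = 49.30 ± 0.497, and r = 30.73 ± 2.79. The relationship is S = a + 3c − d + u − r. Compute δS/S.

Each term contributes (cᵢ δxᵢ)² to (δS)²:
  (δa)² = 18.5;  (3·δc)² = 126;  (δd)² = 0.0216;  (δu)² = 0.247;  (δr)² = 7.78
δS = √(152) = 12.3
S = 701.0, so δS/S = 12.3/701.0 = 0.0176.

0.0176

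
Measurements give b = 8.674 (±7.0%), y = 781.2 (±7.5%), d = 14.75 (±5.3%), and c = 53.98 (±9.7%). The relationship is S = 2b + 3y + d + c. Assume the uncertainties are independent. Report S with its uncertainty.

S is a linear combination, so absolute uncertainties add in quadrature:
  (2·δb)² = 1.47;  (3·δy)² = 30900;  (δd)² = 0.611;  (δc)² = 27.4
δS = √(30900) = 176
S = 2430.

2430 ± 176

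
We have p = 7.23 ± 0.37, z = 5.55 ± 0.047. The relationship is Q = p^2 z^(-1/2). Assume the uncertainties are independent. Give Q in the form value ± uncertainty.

Each factor contributes (exponent × relative error)² to (δQ/Q)²:
  (2·δp/p)² = (2×0.0512)² = 0.0105;  (−½·δz/z)² = (-0.5×0.00847)² = 1.79e-05
δQ/Q = √(0.0105) = 0.102
Q = 22.2, so δQ = 0.102 × 22.2 = 2.27.

22.2 ± 2.27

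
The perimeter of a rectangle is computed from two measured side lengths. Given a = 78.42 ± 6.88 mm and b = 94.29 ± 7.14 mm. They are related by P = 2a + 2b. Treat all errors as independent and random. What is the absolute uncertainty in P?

19.8 mm

P is a linear combination, so absolute uncertainties add in quadrature:
  (2·δa)² = 189;  (2·δb)² = 204
δP = √(393) = 19.8 mm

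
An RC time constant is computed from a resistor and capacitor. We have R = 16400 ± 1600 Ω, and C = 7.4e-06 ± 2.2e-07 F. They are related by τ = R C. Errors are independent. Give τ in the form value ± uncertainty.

0.121 ± 0.0124 s

For a monomial τ ∝ R, C, fractional errors add in quadrature:
  (1·δR/R)² = (1×0.0976)² = 0.00952;  (1·δC/C)² = (1×0.0297)² = 0.000884
δτ/τ = √(0.0104) = 0.102
τ = 0.121 s, so δτ = 0.102 × 0.121 = 0.0124 s.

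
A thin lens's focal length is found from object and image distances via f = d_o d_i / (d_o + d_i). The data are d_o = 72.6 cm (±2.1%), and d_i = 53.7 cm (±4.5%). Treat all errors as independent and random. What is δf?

0.845 cm

∂f/∂d_o = (d_i/(d_o+d_i))² = 0.181;  ∂f/∂d_i = (d_o/(d_o+d_i))² = 0.330
δf = √((∂f/∂d_o · δd_o)² + (∂f/∂d_i · δd_i)²) = √(0.0760 + 0.638) = 0.845 cm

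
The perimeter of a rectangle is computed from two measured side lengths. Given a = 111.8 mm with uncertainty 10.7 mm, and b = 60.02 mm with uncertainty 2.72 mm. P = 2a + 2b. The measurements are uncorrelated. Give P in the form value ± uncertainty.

343.6 ± 22.1 mm

Sums and differences: (δP)² = Σ (cᵢ δxᵢ)².
  (2·δa)² = 458;  (2·δb)² = 29.6
δP = √(488) = 22.1 mm
P = 343.6 mm.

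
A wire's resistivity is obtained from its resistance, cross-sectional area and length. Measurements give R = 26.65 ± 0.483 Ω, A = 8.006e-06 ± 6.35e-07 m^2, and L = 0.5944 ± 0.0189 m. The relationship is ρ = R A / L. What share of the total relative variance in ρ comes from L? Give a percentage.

(δρ/ρ)² = (1·δR/R)² + (1·δA/A)² + (-1·δL/L)²
  R term: (1×0.0181)² = 0.000328
  A term: (1×0.0793)² = 0.00629
  L term: (-1×0.0318)² = 0.00101
Total = 0.00763. Share from L = 0.00101/0.00763 = 0.132.

13.2%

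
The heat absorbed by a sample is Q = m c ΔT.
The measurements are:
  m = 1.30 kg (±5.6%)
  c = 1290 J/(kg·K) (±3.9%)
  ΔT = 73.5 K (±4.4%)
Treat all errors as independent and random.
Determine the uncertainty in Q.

10000 J

For a monomial Q ∝ m, c, ΔT, fractional errors add in quadrature:
  (1·δm/m)² = (1×0.0560)² = 0.00314;  (1·δc/c)² = (1×0.0390)² = 0.00152;  (1·δΔT/ΔT)² = (1×0.0440)² = 0.00194
δQ/Q = √(0.00659) = 0.0812
Q = 1.23e+05 J, so δQ = 0.0812 × 1.23e+05 = 10000 J.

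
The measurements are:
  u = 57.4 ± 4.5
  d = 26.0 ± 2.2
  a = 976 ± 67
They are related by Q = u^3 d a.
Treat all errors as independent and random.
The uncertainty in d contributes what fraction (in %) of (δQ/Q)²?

(δQ/Q)² = (3·δu/u)² + (1·δd/d)² + (1·δa/a)²
  u term: (3×0.0784)² = 0.0553
  d term: (1×0.0846)² = 0.00716
  a term: (1×0.0686)² = 0.00471
Total = 0.0672. Share from d = 0.00716/0.0672 = 0.107.

10.7%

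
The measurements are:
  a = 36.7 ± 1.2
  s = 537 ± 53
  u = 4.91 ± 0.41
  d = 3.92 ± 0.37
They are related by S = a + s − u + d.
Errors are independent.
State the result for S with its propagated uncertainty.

For a sum/difference, combine absolute errors in quadrature:
  (δa)² = 1.44;  (δs)² = 2810;  (δu)² = 0.168;  (δd)² = 0.137
δS = √(2810) = 53.0
S = 573.

573 ± 53.0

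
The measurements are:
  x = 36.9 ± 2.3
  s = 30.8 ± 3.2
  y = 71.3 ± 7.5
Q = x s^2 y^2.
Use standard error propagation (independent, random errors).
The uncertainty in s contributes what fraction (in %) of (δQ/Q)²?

47.3%

(δQ/Q)² = (1·δx/x)² + (2·δs/s)² + (2·δy/y)²
  x term: (1×0.0623)² = 0.00389
  s term: (2×0.104)² = 0.0432
  y term: (2×0.105)² = 0.0443
Total = 0.0913. Share from s = 0.0432/0.0913 = 0.473.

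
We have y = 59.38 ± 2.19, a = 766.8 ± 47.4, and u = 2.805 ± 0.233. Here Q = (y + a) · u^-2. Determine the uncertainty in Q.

Let w = y + a = 826.2. δw = √(δy² + δa²) = √(4.80 + 2250) = 47.5, so δw/w = 0.0574.
Q is then a monomial in w, u:
δQ/Q = √((δw/w)² + (-2·δu/u)²) = √(0.00330 + 0.0276) = 0.176
Q = 105.0, so δQ = 0.176 × 105.0 = 18.5.

18.5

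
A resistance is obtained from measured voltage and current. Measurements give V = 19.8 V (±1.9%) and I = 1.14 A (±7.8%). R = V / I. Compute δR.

1.39 Ω

Relative error in a monomial: (δR/R)² = Σ (nᵢ · δxᵢ/xᵢ)².
  (1·δV/V)² = (1×0.0190)² = 0.000361;  (-1·δI/I)² = (-1×0.0780)² = 0.00608
δR/R = √(0.00645) = 0.0803
R = 17.4 Ω, so δR = 0.0803 × 17.4 = 1.39 Ω.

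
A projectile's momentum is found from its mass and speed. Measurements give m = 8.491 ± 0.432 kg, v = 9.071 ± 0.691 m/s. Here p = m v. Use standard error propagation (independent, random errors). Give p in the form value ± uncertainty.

Products/powers → add relative errors in quadrature, weighted by exponent:
  (1·δm/m)² = (1×0.0509)² = 0.00259;  (1·δv/v)² = (1×0.0762)² = 0.00580
δp/p = √(0.00839) = 0.0916
p = 77.02 kg·m/s, so δp = 0.0916 × 77.02 = 7.06 kg·m/s.

77.02 ± 7.06 kg·m/s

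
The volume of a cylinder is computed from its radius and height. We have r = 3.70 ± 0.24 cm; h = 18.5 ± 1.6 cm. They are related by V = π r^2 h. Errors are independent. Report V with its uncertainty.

796 ± 124 cm^3

Relative error in a monomial: (δV/V)² = Σ (nᵢ · δxᵢ/xᵢ)².
  (2·δr/r)² = (2×0.0649)² = 0.0168;  (1·δh/h)² = (1×0.0865)² = 0.00748
δV/V = √(0.0243) = 0.156
V = 796 cm^3, so δV = 0.156 × 796 = 124 cm^3.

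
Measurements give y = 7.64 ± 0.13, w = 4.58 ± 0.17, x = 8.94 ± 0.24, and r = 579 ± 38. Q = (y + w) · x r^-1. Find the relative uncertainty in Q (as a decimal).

0.0730

Let u = y + w = 12.2. δu = √(δy² + δw²) = √(0.0169 + 0.0289) = 0.214, so δu/u = 0.0175.
Q is then a monomial in u, x, r:
δQ/Q = √((δu/u)² + (1·δx/x)² + (-1·δr/r)²) = √(0.000307 + 0.000721 + 0.00431) = 0.0730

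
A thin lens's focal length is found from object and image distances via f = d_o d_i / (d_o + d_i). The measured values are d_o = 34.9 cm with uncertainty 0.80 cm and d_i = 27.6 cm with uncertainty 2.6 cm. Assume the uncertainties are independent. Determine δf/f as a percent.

∂f/∂d_o = (d_i/(d_o+d_i))² = 0.195;  ∂f/∂d_i = (d_o/(d_o+d_i))² = 0.312
δf = √((∂f/∂d_o · δd_o)² + (∂f/∂d_i · δd_i)²) = √(0.0243 + 0.657) = 0.826 cm
f = 15.4 cm, so δf/f = 0.826/15.4 = 0.0536.

5.36%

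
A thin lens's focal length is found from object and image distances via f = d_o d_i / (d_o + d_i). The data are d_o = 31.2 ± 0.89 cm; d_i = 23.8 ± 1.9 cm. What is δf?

∂f/∂d_o = (d_i/(d_o+d_i))² = 0.187;  ∂f/∂d_i = (d_o/(d_o+d_i))² = 0.322
δf = √((∂f/∂d_o · δd_o)² + (∂f/∂d_i · δd_i)²) = √(0.0278 + 0.374) = 0.634 cm

0.634 cm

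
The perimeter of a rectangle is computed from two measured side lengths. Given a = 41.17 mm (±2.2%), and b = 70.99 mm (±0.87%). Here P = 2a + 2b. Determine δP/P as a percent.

Each term contributes (cᵢ δxᵢ)² to (δP)²:
  (2·δa)² = 3.28;  (2·δb)² = 1.53
δP = √(4.81) = 2.19 mm
P = 224.3 mm, so δP/P = 2.19/224.3 = 0.00977.

0.977%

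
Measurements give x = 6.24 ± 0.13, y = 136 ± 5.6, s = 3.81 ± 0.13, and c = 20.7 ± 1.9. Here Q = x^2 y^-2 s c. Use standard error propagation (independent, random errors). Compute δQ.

0.0223

Relative error in a monomial: (δQ/Q)² = Σ (nᵢ · δxᵢ/xᵢ)².
  (2·δx/x)² = (2×0.0208)² = 0.00174;  (-2·δy/y)² = (-2×0.0412)² = 0.00678;  (1·δs/s)² = (1×0.0341)² = 0.00116;  (1·δc/c)² = (1×0.0918)² = 0.00842
δQ/Q = √(0.0181) = 0.135
Q = 0.166, so δQ = 0.135 × 0.166 = 0.0223.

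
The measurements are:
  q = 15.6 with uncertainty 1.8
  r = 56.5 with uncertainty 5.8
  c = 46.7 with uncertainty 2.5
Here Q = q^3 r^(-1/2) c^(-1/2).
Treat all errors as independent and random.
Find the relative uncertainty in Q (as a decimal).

Q is a product of powers, so relative uncertainties combine in quadrature:
  (3·δq/q)² = (3×0.115)² = 0.120;  (−½·δr/r)² = (-0.5×0.103)² = 0.00263;  (−½·δc/c)² = (-0.5×0.0535)² = 0.000716
δQ/Q = √(0.123) = 0.351

0.351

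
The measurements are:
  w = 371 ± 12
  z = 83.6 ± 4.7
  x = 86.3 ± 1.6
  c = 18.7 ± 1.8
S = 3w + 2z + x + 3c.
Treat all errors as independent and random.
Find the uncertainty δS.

37.6

Each term contributes (cᵢ δxᵢ)² to (δS)²:
  (3·δw)² = 1300;  (2·δz)² = 88.4;  (δx)² = 2.56;  (3·δc)² = 29.2
δS = √(1420) = 37.6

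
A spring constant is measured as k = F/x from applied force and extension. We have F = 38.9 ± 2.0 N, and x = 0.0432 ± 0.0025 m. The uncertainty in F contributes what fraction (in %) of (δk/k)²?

44.1%

(δk/k)² = (1·δF/F)² + (-1·δx/x)²
  F term: (1×0.0514)² = 0.00264
  x term: (-1×0.0579)² = 0.00335
Total = 0.00599. Share from F = 0.00264/0.00599 = 0.441.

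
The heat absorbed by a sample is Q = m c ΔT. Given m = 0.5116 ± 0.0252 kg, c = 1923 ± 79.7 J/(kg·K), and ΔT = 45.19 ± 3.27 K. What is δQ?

4310 J

Q is a product of powers, so relative uncertainties combine in quadrature:
  (1·δm/m)² = (1×0.0493)² = 0.00243;  (1·δc/c)² = (1×0.0414)² = 0.00172;  (1·δΔT/ΔT)² = (1×0.0724)² = 0.00524
δQ/Q = √(0.00938) = 0.0969
Q = 44460 J, so δQ = 0.0969 × 44460 = 4310 J.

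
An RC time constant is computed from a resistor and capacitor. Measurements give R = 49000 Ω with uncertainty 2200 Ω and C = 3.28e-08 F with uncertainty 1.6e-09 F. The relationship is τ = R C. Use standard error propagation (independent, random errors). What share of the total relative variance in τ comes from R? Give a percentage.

45.9%

(δτ/τ)² = (1·δR/R)² + (1·δC/C)²
  R term: (1×0.0449)² = 0.00202
  C term: (1×0.0488)² = 0.00238
Total = 0.00440. Share from R = 0.00202/0.00440 = 0.459.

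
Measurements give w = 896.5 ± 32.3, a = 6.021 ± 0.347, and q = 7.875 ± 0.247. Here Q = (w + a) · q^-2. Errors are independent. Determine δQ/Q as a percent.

Let u = w + a = 902.5. δu = √(δw² + δa²) = √(1040 + 0.120) = 32.3, so δu/u = 0.0358.
Q is then a monomial in u, q:
δQ/Q = √((δu/u)² + (-2·δq/q)²) = √(0.00128 + 0.00394) = 0.0722

7.22%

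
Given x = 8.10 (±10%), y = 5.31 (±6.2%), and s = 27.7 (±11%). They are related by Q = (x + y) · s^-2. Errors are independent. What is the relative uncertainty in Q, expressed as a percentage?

Let u = x + y = 13.4. δu = √(δx² + δy²) = √(0.656 + 0.108) = 0.874, so δu/u = 0.0652.
Q is then a monomial in u, s:
δQ/Q = √((δu/u)² + (-2·δs/s)²) = √(0.00425 + 0.0484) = 0.229

22.9%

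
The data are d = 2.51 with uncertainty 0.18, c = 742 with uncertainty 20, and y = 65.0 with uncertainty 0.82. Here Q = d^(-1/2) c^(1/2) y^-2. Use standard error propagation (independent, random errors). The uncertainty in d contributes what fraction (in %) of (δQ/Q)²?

(δQ/Q)² = (−½·δd/d)² + (½·δc/c)² + (-2·δy/y)²
  d term: (-0.5×0.0717)² = 0.00129
  c term: (0.5×0.0270)² = 0.000182
  y term: (-2×0.0126)² = 0.000637
Total = 0.00210. Share from d = 0.00129/0.00210 = 0.611.

61.1%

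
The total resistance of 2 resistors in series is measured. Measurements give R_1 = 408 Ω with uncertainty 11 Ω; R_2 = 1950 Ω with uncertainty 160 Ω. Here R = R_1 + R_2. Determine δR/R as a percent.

Sums and differences: (δR)² = Σ (cᵢ δxᵢ)².
  (δR_1)² = 121;  (δR_2)² = 25600
δR = √(25700) = 160 Ω
R = 2360 Ω, so δR/R = 160/2360 = 0.0680.

6.80%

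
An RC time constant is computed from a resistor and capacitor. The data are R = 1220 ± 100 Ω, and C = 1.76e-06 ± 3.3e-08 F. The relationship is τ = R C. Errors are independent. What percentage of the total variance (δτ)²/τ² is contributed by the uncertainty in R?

95.0%

(δτ/τ)² = (1·δR/R)² + (1·δC/C)²
  R term: (1×0.0820)² = 0.00672
  C term: (1×0.0187)² = 0.000352
Total = 0.00707. Share from R = 0.00672/0.00707 = 0.950.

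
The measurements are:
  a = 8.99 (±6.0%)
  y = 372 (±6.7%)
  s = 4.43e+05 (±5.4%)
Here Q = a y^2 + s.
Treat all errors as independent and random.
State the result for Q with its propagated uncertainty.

(1.69 ± 0.184) × 10^6

Let p = a·y^2 = 1.24e+06. δp/p = √((1·δa/a)² + (2·δy/y)²) = √(0.00360 + 0.0180) = 0.147, so δp = 1.83e+05.
Q = p + s: δQ = √(δp² + δs²) = √(3.34e+10 + 5.72e+08) = 1.84e+05
Q = 1.69e+06.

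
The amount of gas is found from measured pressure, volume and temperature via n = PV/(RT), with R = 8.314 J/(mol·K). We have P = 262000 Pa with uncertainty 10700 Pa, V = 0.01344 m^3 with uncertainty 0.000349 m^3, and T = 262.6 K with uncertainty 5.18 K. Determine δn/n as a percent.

Relative error in a monomial: (δn/n)² = Σ (nᵢ · δxᵢ/xᵢ)².
  (1·δP/P)² = (1×0.0408)² = 0.00167;  (1·δV/V)² = (1×0.0260)² = 0.000674;  (-1·δT/T)² = (-1×0.0197)² = 0.000389
δn/n = √(0.00273) = 0.0523

5.23%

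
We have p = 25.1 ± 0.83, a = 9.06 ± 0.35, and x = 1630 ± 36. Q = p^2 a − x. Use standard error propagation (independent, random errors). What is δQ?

439

Let w = p^2·a = 5710. δw/w = √((2·δp/p)² + (1·δa/a)²) = √(0.00437 + 0.00149) = 0.0766, so δw = 437.
Q = w − x: δQ = √(δw² + δx²) = √(1.91e+05 + 1300) = 439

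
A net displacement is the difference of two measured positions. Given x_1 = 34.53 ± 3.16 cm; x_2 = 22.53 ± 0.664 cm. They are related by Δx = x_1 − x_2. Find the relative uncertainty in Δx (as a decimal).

0.269

Sums and differences: (δΔx)² = Σ (cᵢ δxᵢ)².
  (δx_1)² = 9.99;  (δx_2)² = 0.441
δΔx = √(10.4) = 3.23 cm
Δx = 12.00 cm, so δΔx/Δx = 3.23/12.00 = 0.269.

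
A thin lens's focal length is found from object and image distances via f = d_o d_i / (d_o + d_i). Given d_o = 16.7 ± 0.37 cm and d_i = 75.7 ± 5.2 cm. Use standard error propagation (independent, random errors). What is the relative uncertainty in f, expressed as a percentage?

2.20%

∂f/∂d_o = (d_i/(d_o+d_i))² = 0.671;  ∂f/∂d_i = (d_o/(d_o+d_i))² = 0.0327
δf = √((∂f/∂d_o · δd_o)² + (∂f/∂d_i · δd_i)²) = √(0.0617 + 0.0289) = 0.301 cm
f = 13.7 cm, so δf/f = 0.301/13.7 = 0.0220.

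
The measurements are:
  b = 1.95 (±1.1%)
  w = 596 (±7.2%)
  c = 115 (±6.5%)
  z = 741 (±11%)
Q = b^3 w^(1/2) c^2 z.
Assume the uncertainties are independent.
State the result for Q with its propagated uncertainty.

Products/powers → add relative errors in quadrature, weighted by exponent:
  (3·δb/b)² = (3×0.0110)² = 0.00109;  (½·δw/w)² = (0.5×0.0720)² = 0.00130;  (2·δc/c)² = (2×0.0650)² = 0.0169;  (1·δz/z)² = (1×0.110)² = 0.0121
δQ/Q = √(0.0314) = 0.177
Q = 1.77e+09, so δQ = 0.177 × 1.77e+09 = 3.14e+08.

(1.77 ± 0.314) × 10^9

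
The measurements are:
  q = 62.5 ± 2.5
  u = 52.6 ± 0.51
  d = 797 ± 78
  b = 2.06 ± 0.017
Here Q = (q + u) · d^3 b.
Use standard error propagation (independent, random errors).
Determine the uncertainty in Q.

Let w = q + u = 115. δw = √(δq² + δu²) = √(6.25 + 0.260) = 2.55, so δw/w = 0.0222.
Q is then a monomial in w, d, b:
δQ/Q = √((δw/w)² + (3·δd/d)² + (1·δb/b)²) = √(0.000491 + 0.0862 + 6.81e-05) = 0.295
Q = 1.2e+11, so δQ = 0.295 × 1.2e+11 = 3.54e+10.

3.54e+10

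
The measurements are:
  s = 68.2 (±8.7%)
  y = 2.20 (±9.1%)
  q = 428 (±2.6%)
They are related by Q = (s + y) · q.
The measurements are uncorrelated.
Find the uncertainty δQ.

Let u = s + y = 70.4. δu = √(δs² + δy²) = √(35.2 + 0.0401) = 5.94, so δu/u = 0.0843.
Q is then a monomial in u, q:
δQ/Q = √((δu/u)² + (1·δq/q)²) = √(0.00711 + 0.000676) = 0.0882
Q = 30100, so δQ = 0.0882 × 30100 = 2660.

2660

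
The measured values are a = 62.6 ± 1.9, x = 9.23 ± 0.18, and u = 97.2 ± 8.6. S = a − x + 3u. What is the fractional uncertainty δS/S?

Sums and differences: (δS)² = Σ (cᵢ δxᵢ)².
  (δa)² = 3.61;  (δx)² = 0.0324;  (3·δu)² = 666
δS = √(669) = 25.9
S = 345, so δS/S = 25.9/345 = 0.0750.

0.0750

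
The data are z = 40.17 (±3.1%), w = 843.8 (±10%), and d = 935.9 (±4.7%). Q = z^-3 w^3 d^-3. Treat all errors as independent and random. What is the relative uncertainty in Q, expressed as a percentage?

Q is a product of powers, so relative uncertainties combine in quadrature:
  (-3·δz/z)² = (-3×0.0310)² = 0.00865;  (3·δw/w)² = (3×0.100)² = 0.0900;  (-3·δd/d)² = (-3×0.0470)² = 0.0199
δQ/Q = √(0.119) = 0.344

34.4%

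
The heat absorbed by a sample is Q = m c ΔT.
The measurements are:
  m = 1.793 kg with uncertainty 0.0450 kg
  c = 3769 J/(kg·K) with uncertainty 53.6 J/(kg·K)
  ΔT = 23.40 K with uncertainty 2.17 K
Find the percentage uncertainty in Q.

Relative error in a monomial: (δQ/Q)² = Σ (nᵢ · δxᵢ/xᵢ)².
  (1·δm/m)² = (1×0.0251)² = 0.000630;  (1·δc/c)² = (1×0.0142)² = 0.000202;  (1·δΔT/ΔT)² = (1×0.0927)² = 0.00860
δQ/Q = √(0.00943) = 0.0971

9.71%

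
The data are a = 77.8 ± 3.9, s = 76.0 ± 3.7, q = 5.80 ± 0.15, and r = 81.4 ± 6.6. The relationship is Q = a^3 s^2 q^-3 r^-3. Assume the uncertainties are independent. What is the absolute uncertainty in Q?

Products/powers → add relative errors in quadrature, weighted by exponent:
  (3·δa/a)² = (3×0.0501)² = 0.0226;  (2·δs/s)² = (2×0.0487)² = 0.00948;  (-3·δq/q)² = (-3×0.0259)² = 0.00602;  (-3·δr/r)² = (-3×0.0811)² = 0.0592
δQ/Q = √(0.0973) = 0.312
Q = 25.8, so δQ = 0.312 × 25.8 = 8.06.

8.06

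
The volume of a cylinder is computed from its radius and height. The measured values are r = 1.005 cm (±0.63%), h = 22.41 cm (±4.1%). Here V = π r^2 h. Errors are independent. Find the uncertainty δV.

V is a product of powers, so relative uncertainties combine in quadrature:
  (2·δr/r)² = (2×0.00630)² = 0.000159;  (1·δh/h)² = (1×0.0410)² = 0.00168
δV/V = √(0.00184) = 0.0429
V = 71.11 cm^3, so δV = 0.0429 × 71.11 = 3.05 cm^3.

3.05 cm^3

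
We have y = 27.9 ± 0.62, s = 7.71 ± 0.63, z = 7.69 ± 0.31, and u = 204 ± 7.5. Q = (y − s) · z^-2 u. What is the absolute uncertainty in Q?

6.88

Let w = y − s = 20.2. δw = √(δy² + δs²) = √(0.384 + 0.397) = 0.884, so δw/w = 0.0438.
Q is then a monomial in w, z, u:
δQ/Q = √((δw/w)² + (-2·δz/z)² + (1·δu/u)²) = √(0.00192 + 0.00650 + 0.00135) = 0.0988
Q = 69.6, so δQ = 0.0988 × 69.6 = 6.88.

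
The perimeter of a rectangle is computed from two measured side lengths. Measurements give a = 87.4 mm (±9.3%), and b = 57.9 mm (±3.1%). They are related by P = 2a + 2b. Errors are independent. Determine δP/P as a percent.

Each term contributes (cᵢ δxᵢ)² to (δP)²:
  (2·δa)² = 264;  (2·δb)² = 12.9
δP = √(277) = 16.6 mm
P = 291 mm, so δP/P = 16.6/291 = 0.0573.

5.73%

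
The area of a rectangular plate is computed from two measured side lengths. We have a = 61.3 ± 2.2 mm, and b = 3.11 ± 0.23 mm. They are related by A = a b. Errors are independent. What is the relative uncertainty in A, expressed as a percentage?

Since A is a product/quotient, work with relative uncertainties:
  (1·δa/a)² = (1×0.0359)² = 0.00129;  (1·δb/b)² = (1×0.0740)² = 0.00547
δA/A = √(0.00676) = 0.0822

8.22%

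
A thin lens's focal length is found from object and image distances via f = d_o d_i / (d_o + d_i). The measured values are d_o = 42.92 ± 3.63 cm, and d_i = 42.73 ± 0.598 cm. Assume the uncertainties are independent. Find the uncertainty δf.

0.916 cm

∂f/∂d_o = (d_i/(d_o+d_i))² = 0.249;  ∂f/∂d_i = (d_o/(d_o+d_i))² = 0.251
δf = √((∂f/∂d_o · δd_o)² + (∂f/∂d_i · δd_i)²) = √(0.816 + 0.0225) = 0.916 cm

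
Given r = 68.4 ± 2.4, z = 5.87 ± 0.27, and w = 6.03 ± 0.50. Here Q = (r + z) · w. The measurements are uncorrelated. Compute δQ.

Let u = r + z = 74.3. δu = √(δr² + δz²) = √(5.76 + 0.0729) = 2.42, so δu/u = 0.0325.
Q is then a monomial in u, w:
δQ/Q = √((δu/u)² + (1·δw/w)²) = √(0.00106 + 0.00688) = 0.0891
Q = 448, so δQ = 0.0891 × 448 = 39.9.

39.9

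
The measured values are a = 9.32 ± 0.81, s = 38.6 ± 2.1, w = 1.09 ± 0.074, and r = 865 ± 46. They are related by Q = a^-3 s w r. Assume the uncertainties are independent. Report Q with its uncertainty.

Since Q is a product/quotient, work with relative uncertainties:
  (-3·δa/a)² = (-3×0.0869)² = 0.0680;  (1·δs/s)² = (1×0.0544)² = 0.00296;  (1·δw/w)² = (1×0.0679)² = 0.00461;  (1·δr/r)² = (1×0.0532)² = 0.00283
δQ/Q = √(0.0784) = 0.280
Q = 45.0, so δQ = 0.280 × 45.0 = 12.6.

45.0 ± 12.6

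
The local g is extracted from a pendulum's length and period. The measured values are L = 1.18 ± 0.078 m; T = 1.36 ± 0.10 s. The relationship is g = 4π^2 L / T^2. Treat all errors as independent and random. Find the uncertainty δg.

4.06 m/s^2

Products/powers → add relative errors in quadrature, weighted by exponent:
  (1·δL/L)² = (1×0.0661)² = 0.00437;  (-2·δT/T)² = (-2×0.0735)² = 0.0216
δg/g = √(0.0260) = 0.161
g = 25.2 m/s^2, so δg = 0.161 × 25.2 = 4.06 m/s^2.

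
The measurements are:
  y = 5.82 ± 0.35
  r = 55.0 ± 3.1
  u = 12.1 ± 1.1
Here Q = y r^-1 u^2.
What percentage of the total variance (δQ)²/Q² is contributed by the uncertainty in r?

(δQ/Q)² = (1·δy/y)² + (-1·δr/r)² + (2·δu/u)²
  y term: (1×0.0601)² = 0.00362
  r term: (-1×0.0564)² = 0.00318
  u term: (2×0.0909)² = 0.0331
Total = 0.0399. Share from r = 0.00318/0.0399 = 0.0797.

7.97%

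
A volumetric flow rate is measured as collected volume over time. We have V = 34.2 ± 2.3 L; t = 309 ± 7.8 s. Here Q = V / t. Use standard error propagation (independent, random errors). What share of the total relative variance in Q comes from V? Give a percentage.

87.7%

(δQ/Q)² = (1·δV/V)² + (-1·δt/t)²
  V term: (1×0.0673)² = 0.00452
  t term: (-1×0.0252)² = 0.000637
Total = 0.00516. Share from V = 0.00452/0.00516 = 0.877.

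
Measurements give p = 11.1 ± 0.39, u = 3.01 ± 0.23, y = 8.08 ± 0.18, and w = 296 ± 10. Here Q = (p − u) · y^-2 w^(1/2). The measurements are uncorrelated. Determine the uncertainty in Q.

0.157

Let h = p − u = 8.09. δh = √(δp² + δu²) = √(0.152 + 0.0529) = 0.453, so δh/h = 0.0560.
Q is then a monomial in h, y, w:
δQ/Q = √((δh/h)² + (-2·δy/y)² + (½·δw/w)²) = √(0.00313 + 0.00199 + 0.000285) = 0.0735
Q = 2.13, so δQ = 0.0735 × 2.13 = 0.157.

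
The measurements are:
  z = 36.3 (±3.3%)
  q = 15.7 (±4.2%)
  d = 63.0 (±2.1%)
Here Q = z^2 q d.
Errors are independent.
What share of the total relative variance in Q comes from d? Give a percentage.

(δQ/Q)² = (2·δz/z)² + (1·δq/q)² + (1·δd/d)²
  z term: (2×0.0330)² = 0.00436
  q term: (1×0.0420)² = 0.00176
  d term: (1×0.0210)² = 0.000441
Total = 0.00656. Share from d = 0.000441/0.00656 = 0.0672.

6.72%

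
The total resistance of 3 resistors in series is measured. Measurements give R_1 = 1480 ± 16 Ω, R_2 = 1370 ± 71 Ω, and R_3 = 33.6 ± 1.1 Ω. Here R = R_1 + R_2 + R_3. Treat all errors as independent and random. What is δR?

72.8 Ω

Sums and differences: (δR)² = Σ (cᵢ δxᵢ)².
  (δR_1)² = 256;  (δR_2)² = 5040;  (δR_3)² = 1.21
δR = √(5300) = 72.8 Ω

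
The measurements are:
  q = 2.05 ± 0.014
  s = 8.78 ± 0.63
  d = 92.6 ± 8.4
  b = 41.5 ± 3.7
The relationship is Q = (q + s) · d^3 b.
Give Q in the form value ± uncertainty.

(3.57 ± 1.04) × 10^8

Let u = q + s = 10.8. δu = √(δq² + δs²) = √(0.000196 + 0.397) = 0.630, so δu/u = 0.0582.
Q is then a monomial in u, d, b:
δQ/Q = √((δu/u)² + (3·δd/d)² + (1·δb/b)²) = √(0.00339 + 0.0741 + 0.00795) = 0.292
Q = 3.57e+08, so δQ = 0.292 × 3.57e+08 = 1.04e+08.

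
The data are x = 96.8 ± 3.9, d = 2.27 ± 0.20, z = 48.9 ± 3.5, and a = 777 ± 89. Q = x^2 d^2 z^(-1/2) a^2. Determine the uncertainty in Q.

1.26e+09

Each factor contributes (exponent × relative error)² to (δQ/Q)²:
  (2·δx/x)² = (2×0.0403)² = 0.00649;  (2·δd/d)² = (2×0.0881)² = 0.0311;  (−½·δz/z)² = (-0.5×0.0716)² = 0.00128;  (2·δa/a)² = (2×0.115)² = 0.0525
δQ/Q = √(0.0913) = 0.302
Q = 4.17e+09, so δQ = 0.302 × 4.17e+09 = 1.26e+09.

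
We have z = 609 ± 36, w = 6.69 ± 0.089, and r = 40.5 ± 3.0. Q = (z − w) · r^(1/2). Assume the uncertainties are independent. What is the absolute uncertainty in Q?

Let u = z − w = 602. δu = √(δz² + δw²) = √(1300 + 0.00792) = 36.0, so δu/u = 0.0598.
Q is then a monomial in u, r:
δQ/Q = √((δu/u)² + (½·δr/r)²) = √(0.00357 + 0.00137) = 0.0703
Q = 3830, so δQ = 0.0703 × 3830 = 270.

270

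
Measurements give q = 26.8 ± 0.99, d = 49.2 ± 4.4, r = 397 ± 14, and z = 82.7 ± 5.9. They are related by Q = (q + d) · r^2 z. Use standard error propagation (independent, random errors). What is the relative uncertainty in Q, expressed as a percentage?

Let u = q + d = 76.0. δu = √(δq² + δd²) = √(0.980 + 19.4) = 4.51, so δu/u = 0.0593.
Q is then a monomial in u, r, z:
δQ/Q = √((δu/u)² + (2·δr/r)² + (1·δz/z)²) = √(0.00352 + 0.00497 + 0.00509) = 0.117

11.7%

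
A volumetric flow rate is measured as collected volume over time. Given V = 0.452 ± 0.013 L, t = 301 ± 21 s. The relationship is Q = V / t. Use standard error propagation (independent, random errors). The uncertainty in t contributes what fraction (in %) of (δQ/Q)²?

85.5%

(δQ/Q)² = (1·δV/V)² + (-1·δt/t)²
  V term: (1×0.0288)² = 0.000827
  t term: (-1×0.0698)² = 0.00487
Total = 0.00569. Share from t = 0.00487/0.00569 = 0.855.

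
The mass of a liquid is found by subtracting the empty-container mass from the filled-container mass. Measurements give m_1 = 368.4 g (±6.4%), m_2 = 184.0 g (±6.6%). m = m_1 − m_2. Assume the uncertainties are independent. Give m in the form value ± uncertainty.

Sums and differences: (δm)² = Σ (cᵢ δxᵢ)².
  (δm_1)² = 556;  (δm_2)² = 147
δm = √(703) = 26.5 g
m = 184.4 g.

184.4 ± 26.5 g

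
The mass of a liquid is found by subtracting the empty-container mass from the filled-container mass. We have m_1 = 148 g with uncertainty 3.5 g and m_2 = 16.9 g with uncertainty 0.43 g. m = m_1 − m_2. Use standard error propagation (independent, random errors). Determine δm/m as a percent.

Sums and differences: (δm)² = Σ (cᵢ δxᵢ)².
  (δm_1)² = 12.2;  (δm_2)² = 0.185
δm = √(12.4) = 3.53 g
m = 131 g, so δm/m = 3.53/131 = 0.0269.

2.69%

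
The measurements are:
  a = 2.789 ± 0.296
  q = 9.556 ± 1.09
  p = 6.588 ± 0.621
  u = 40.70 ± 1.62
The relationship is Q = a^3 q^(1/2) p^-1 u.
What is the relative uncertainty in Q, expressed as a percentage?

33.9%

Products/powers → add relative errors in quadrature, weighted by exponent:
  (3·δa/a)² = (3×0.106)² = 0.101;  (½·δq/q)² = (0.5×0.114)² = 0.00325;  (-1·δp/p)² = (-1×0.0943)² = 0.00889;  (1·δu/u)² = (1×0.0398)² = 0.00158
δQ/Q = √(0.115) = 0.339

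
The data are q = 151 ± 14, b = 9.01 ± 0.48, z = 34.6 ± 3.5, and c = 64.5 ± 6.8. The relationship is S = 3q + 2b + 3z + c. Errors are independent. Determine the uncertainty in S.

For a sum/difference, combine absolute errors in quadrature:
  (3·δq)² = 1760;  (2·δb)² = 0.922;  (3·δz)² = 110;  (δc)² = 46.2
δS = √(1920) = 43.8

43.8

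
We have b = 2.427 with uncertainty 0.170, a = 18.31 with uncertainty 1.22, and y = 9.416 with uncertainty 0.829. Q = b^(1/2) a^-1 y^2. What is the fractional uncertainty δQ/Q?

For a monomial Q ∝ b^(1/2), a^-1, y^2, fractional errors add in quadrature:
  (½·δb/b)² = (0.5×0.0700)² = 0.00123;  (-1·δa/a)² = (-1×0.0666)² = 0.00444;  (2·δy/y)² = (2×0.0880)² = 0.0310
δQ/Q = √(0.0367) = 0.191

0.191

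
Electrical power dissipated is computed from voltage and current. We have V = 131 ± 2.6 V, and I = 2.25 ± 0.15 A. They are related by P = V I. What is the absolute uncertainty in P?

20.5 W

Since P is a product/quotient, work with relative uncertainties:
  (1·δV/V)² = (1×0.0198)² = 0.000394;  (1·δI/I)² = (1×0.0667)² = 0.00444
δP/P = √(0.00484) = 0.0696
P = 295 W, so δP = 0.0696 × 295 = 20.5 W.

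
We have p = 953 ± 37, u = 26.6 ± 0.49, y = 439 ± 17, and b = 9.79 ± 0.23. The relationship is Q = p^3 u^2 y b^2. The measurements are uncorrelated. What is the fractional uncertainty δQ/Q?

Relative error in a monomial: (δQ/Q)² = Σ (nᵢ · δxᵢ/xᵢ)².
  (3·δp/p)² = (3×0.0388)² = 0.0136;  (2·δu/u)² = (2×0.0184)² = 0.00136;  (1·δy/y)² = (1×0.0387)² = 0.00150;  (2·δb/b)² = (2×0.0235)² = 0.00221
δQ/Q = √(0.0186) = 0.136

0.136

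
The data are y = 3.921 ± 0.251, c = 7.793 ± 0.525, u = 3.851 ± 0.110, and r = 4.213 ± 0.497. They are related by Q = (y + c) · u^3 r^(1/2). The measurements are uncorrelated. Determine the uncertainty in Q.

Let w = y + c = 11.71. δw = √(δy² + δc²) = √(0.0630 + 0.276) = 0.582, so δw/w = 0.0497.
Q is then a monomial in w, u, r:
δQ/Q = √((δw/w)² + (3·δu/u)² + (½·δr/r)²) = √(0.00247 + 0.00734 + 0.00348) = 0.115
Q = 1373, so δQ = 0.115 × 1373 = 158.

158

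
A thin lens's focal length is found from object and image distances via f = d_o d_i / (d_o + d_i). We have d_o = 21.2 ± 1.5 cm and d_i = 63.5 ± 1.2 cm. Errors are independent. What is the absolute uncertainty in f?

∂f/∂d_o = (d_i/(d_o+d_i))² = 0.562;  ∂f/∂d_i = (d_o/(d_o+d_i))² = 0.0626
δf = √((∂f/∂d_o · δd_o)² + (∂f/∂d_i · δd_i)²) = √(0.711 + 0.00565) = 0.846 cm

0.846 cm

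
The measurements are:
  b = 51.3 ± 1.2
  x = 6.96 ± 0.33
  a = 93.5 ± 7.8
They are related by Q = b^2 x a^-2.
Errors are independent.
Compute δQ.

0.376

Relative error in a monomial: (δQ/Q)² = Σ (nᵢ · δxᵢ/xᵢ)².
  (2·δb/b)² = (2×0.0234)² = 0.00219;  (1·δx/x)² = (1×0.0474)² = 0.00225;  (-2·δa/a)² = (-2×0.0834)² = 0.0278
δQ/Q = √(0.0323) = 0.180
Q = 2.10, so δQ = 0.180 × 2.10 = 0.376.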